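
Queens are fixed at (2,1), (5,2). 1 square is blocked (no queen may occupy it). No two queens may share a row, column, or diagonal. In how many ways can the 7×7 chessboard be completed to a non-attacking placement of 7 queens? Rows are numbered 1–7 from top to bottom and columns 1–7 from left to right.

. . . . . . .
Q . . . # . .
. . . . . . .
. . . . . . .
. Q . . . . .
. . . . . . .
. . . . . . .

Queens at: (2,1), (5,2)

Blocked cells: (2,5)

3

Branch on row 1: col 3 → 1; col 4 → 1; col 5 → 1; col 7 → 0.
Sum: 1 + 1 + 1 + 0 = 3.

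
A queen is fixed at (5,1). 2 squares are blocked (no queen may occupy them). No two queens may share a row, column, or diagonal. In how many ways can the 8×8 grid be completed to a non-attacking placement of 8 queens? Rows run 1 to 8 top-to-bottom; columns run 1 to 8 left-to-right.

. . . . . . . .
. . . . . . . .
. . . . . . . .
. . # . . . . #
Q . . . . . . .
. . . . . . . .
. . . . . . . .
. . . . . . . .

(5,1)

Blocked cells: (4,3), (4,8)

9

Branch on row 1: col 2 → 1; col 3 → 3; col 4 → 2; col 6 → 3; col 7 → 0; col 8 → 0.
Sum: 1 + 3 + 2 + 3 + 0 + 0 = 9.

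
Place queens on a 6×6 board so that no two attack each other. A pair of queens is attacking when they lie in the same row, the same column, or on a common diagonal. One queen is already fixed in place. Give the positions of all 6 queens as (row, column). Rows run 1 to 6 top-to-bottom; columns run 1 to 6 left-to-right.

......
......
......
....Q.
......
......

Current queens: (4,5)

Row 1: attacked by (4,5)→{2,5}. Safe: 1, 3, 4, 6. Place at column 3.
Row 2: attacked by (1,3)→{2,3,4}; (4,5)→{3,5}. Safe: 1, 6. Place at column 6.
Row 3: attacked by (1,3)→{1,3,5}; (2,6)→{5,6}; (4,5)→{4,5,6}. Safe: 2. Place at column 2.
Row 5: attacked by (1,3)→{3}; (2,6)→{3,6}; (3,2)→{2,4}; (4,5)→{4,5,6}. Safe: 1. Place at column 1.
Row 6: attacked by (1,3)→{3}; (2,6)→{2,6}; (3,2)→{2,5}; (4,5)→{3,5}; (5,1)→{1,2}. Safe: 4. Place at column 4.
Columns [3, 6, 2, 5, 1, 4], r−c [-2, -4, 1, -1, 4, 2], r+c [4, 8, 5, 9, 6, 10] are all distinct, so no two queens attack.

(1,3) (2,6) (3,2) (4,5) (5,1) (6,4)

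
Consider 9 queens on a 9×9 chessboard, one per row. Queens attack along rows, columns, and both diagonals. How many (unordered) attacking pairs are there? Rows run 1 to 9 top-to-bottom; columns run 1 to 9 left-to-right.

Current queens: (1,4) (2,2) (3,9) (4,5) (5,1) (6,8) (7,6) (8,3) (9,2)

2

Same column: (2,2)–(9,2) (column 2).
Same diagonal: (8,3)–(9,2) (|8−9| = |3−2| = 1).
Total attacking pairs: 2.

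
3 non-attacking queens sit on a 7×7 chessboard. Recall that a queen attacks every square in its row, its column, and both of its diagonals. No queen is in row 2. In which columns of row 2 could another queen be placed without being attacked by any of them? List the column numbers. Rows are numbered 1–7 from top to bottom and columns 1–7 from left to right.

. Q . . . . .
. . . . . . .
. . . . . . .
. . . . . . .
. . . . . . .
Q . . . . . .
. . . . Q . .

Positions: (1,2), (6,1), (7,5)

columns 4, 6, 7

(1,2) attacks row 2 at column 2 and diagonals 1, 3.
(6,1) attacks row 2 at column 1 and diagonals 5.
(7,5) attacks row 2 at column 5.
Attacked columns: {1, 2, 3, 5}. Safe: {4, 6, 7}.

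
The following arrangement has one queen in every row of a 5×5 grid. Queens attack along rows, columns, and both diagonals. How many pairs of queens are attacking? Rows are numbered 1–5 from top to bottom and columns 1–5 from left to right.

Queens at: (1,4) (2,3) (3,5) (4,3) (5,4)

4

Same column: (1,4)–(5,4) (column 4); (2,3)–(4,3) (column 3).
Same diagonal: (1,4)–(2,3) (|1−2| = |4−3| = 1); (4,3)–(5,4) (|4−5| = |3−4| = 1).
Total attacking pairs: 4.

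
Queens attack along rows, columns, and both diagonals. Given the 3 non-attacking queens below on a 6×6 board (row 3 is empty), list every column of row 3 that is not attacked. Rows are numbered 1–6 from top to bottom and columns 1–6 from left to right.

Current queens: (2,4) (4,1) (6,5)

(2,4) attacks row 3 at column 4 and diagonals 3, 5.
(4,1) attacks row 3 at column 1 and diagonals 2.
(6,5) attacks row 3 at column 5 and diagonals 2.
Attacked columns: {1, 2, 3, 4, 5}. Safe: {6}.

columns 6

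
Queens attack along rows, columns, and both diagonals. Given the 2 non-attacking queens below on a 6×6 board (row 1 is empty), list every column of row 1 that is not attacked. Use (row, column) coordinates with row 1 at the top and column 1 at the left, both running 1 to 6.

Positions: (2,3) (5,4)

(2,3) attacks row 1 at column 3 and diagonals 2, 4.
(5,4) attacks row 1 at column 4.
Attacked columns: {2, 3, 4}. Safe: {1, 5, 6}.

columns 1, 5, 6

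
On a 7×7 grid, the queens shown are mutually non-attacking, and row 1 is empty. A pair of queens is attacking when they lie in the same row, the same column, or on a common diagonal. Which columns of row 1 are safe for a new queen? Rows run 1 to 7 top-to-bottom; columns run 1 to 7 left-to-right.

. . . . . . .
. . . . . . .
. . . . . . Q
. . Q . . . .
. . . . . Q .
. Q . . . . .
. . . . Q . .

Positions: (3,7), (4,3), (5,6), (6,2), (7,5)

columns 1, 4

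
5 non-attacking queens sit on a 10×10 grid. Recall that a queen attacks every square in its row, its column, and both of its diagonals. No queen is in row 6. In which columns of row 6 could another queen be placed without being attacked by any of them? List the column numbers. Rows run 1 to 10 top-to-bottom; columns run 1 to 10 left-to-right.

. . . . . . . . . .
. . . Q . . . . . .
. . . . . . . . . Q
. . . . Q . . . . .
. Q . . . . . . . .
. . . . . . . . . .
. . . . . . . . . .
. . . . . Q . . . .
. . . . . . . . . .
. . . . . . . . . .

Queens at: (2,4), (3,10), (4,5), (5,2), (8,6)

columns 9

(2,4) attacks row 6 at column 4 and diagonals 8.
(3,10) attacks row 6 at column 10 and diagonals 7.
(4,5) attacks row 6 at column 5 and diagonals 3, 7.
(5,2) attacks row 6 at column 2 and diagonals 1, 3.
(8,6) attacks row 6 at column 6 and diagonals 4, 8.
Attacked columns: {1, 2, 3, 4, 5, 6, 7, 8, 10}. Safe: {9}.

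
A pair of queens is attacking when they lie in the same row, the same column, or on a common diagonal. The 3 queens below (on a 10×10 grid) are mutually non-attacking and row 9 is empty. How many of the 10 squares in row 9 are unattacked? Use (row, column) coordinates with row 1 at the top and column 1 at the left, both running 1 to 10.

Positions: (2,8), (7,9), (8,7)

(2,8) attacks row 9 at column 8 and diagonals 1.
(7,9) attacks row 9 at column 9 and diagonals 7.
(8,7) attacks row 9 at column 7 and diagonals 6, 8.
Attacked columns: {1, 6, 7, 8, 9}. Safe: {2, 3, 4, 5, 10}.

5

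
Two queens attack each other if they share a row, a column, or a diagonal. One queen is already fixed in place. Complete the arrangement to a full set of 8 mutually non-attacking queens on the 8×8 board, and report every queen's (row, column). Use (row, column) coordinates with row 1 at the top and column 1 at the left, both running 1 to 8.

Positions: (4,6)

(1,8) (2,3) (3,1) (4,6) (5,2) (6,5) (7,7) (8,4)

Row 1: attacked by (4,6)→{3,6}. Safe: 1, 2, 4, 5, 7, 8. Place at column 8.
Row 2: attacked by (1,8)→{7,8}; (4,6)→{4,6,8}. Safe: 1, 2, 3, 5. Place at column 3.
Row 3: attacked by (1,8)→{6,8}; (2,3)→{2,3,4}; (4,6)→{5,6,7}. Safe: 1. Place at column 1.
Row 5: attacked by (1,8)→{4,8}; (2,3)→{3,6}; (3,1)→{1,3}; (4,6)→{5,6,7}. Safe: 2. Place at column 2.
Row 6: attacked by (1,8)→{3,8}; (2,3)→{3,7}; (3,1)→{1,4}; (4,6)→{4,6,8}; (5,2)→{1,2,3}. Safe: 5. Place at column 5.
Row 7: attacked by (1,8)→{2,8}; (2,3)→{3,8}; (3,1)→{1,5}; (4,6)→{3,6}; (5,2)→{2,4}; (6,5)→{4,5,6}. Safe: 7. Place at column 7.
Row 8: attacked by (1,8)→{1,8}; (2,3)→{3}; (3,1)→{1,6}; (4,6)→{2,6}; (5,2)→{2,5}; (6,5)→{3,5,7}; (7,7)→{6,7,8}. Safe: 4. Place at column 4.
Columns [8, 3, 1, 6, 2, 5, 7, 4], r−c [-7, -1, 2, -2, 3, 1, 0, 4], r+c [9, 5, 4, 10, 7, 11, 14, 12] are all distinct, so no two queens attack.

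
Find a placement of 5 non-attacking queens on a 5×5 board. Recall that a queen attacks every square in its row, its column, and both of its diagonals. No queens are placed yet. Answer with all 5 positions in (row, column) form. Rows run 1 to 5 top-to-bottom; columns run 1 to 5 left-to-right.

(1,1) (2,3) (3,5) (4,2) (5,4)

Row 1: Safe: 1, 2, 3, 4, 5. Place at column 1.
Row 2: attacked by (1,1)→{1,2}. Safe: 3, 4, 5. Place at column 3.
Row 3: attacked by (1,1)→{1,3}; (2,3)→{2,3,4}. Safe: 5. Place at column 5.
Row 4: attacked by (1,1)→{1,4}; (2,3)→{1,3,5}; (3,5)→{4,5}. Safe: 2. Place at column 2.
Row 5: attacked by (1,1)→{1,5}; (2,3)→{3}; (3,5)→{3,5}; (4,2)→{1,2,3}. Safe: 4. Place at column 4.
Columns [1, 3, 5, 2, 4], r−c [0, -1, -2, 2, 1], r+c [2, 5, 8, 6, 9] are all distinct, so no two queens attack.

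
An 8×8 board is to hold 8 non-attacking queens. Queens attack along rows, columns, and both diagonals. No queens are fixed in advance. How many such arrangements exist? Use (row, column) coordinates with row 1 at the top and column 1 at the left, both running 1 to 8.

Branch on row 1: col 1 → 4; col 2 → 8; col 3 → 16; col 4 → 18; col 5 → 18; col 6 → 16; col 7 → 8; col 8 → 4.
Sum: 4 + 8 + 16 + 18 + 18 + 16 + 8 + 4 = 92.
(This is the classic 8-queens count.)

92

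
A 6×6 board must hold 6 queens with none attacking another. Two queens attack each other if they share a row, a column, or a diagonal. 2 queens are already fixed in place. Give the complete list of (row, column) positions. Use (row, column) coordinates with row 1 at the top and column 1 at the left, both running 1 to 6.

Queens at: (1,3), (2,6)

Row 3: attacked by (1,3)→{1,3,5}; (2,6)→{5,6}. Safe: 2, 4. Place at column 2.
Row 4: attacked by (1,3)→{3,6}; (2,6)→{4,6}; (3,2)→{1,2,3}. Safe: 5. Place at column 5.
Row 5: attacked by (1,3)→{3}; (2,6)→{3,6}; (3,2)→{2,4}; (4,5)→{4,5,6}. Safe: 1. Place at column 1.
Row 6: attacked by (1,3)→{3}; (2,6)→{2,6}; (3,2)→{2,5}; (4,5)→{3,5}; (5,1)→{1,2}. Safe: 4. Place at column 4.
Columns [3, 6, 2, 5, 1, 4], r−c [-2, -4, 1, -1, 4, 2], r+c [4, 8, 5, 9, 6, 10] are all distinct, so no two queens attack.

(1,3) (2,6) (3,2) (4,5) (5,1) (6,4)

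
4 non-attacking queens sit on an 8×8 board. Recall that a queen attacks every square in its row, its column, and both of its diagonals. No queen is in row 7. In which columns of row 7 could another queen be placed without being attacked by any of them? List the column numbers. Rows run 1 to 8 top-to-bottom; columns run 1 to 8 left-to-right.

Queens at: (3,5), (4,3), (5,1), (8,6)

(3,5) attacks row 7 at column 5 and diagonals 1.
(4,3) attacks row 7 at column 3 and diagonals 6.
(5,1) attacks row 7 at column 1 and diagonals 3.
(8,6) attacks row 7 at column 6 and diagonals 5, 7.
Attacked columns: {1, 3, 5, 6, 7}. Safe: {2, 4, 8}.

columns 2, 4, 8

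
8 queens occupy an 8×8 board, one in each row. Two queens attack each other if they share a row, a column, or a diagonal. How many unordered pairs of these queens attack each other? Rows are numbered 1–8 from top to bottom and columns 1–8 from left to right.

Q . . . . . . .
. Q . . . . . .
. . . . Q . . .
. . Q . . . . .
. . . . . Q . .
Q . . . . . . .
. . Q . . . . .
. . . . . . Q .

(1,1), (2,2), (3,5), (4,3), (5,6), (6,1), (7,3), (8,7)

5

Same column: (1,1)–(6,1) (column 1); (4,3)–(7,3) (column 3).
Same diagonal: (1,1)–(2,2) (|1−2| = |1−2| = 1); (4,3)–(6,1) (|4−6| = |3−1| = 2); (4,3)–(8,7) (|4−8| = |3−7| = 4).
Total attacking pairs: 5.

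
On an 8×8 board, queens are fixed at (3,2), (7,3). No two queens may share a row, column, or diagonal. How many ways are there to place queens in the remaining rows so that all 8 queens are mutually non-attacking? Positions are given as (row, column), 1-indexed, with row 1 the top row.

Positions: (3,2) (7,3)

3

Branch on row 1: col 1 → 0; col 5 → 1; col 6 → 0; col 7 → 2; col 8 → 0.
Sum: 0 + 1 + 0 + 2 + 0 = 3.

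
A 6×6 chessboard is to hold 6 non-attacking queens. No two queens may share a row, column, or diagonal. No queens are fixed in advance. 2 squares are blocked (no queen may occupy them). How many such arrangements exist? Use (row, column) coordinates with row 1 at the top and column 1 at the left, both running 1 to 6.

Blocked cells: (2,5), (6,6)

4

Branch on row 1: col 1 → 0; col 2 → 1; col 3 → 1; col 4 → 1; col 5 → 1; col 6 → 0.
Sum: 0 + 1 + 1 + 1 + 1 + 0 = 4.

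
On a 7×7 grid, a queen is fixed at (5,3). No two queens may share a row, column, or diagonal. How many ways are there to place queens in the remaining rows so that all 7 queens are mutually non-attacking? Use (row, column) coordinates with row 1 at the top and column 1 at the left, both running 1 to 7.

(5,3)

6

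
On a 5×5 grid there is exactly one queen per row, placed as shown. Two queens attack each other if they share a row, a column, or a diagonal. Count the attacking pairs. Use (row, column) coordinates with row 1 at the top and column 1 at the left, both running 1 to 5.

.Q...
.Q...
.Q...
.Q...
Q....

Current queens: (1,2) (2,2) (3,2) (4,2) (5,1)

7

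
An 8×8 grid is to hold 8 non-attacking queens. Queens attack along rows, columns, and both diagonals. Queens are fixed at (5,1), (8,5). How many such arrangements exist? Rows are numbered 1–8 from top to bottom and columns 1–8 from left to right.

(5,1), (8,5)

Branch on row 1: col 2 → 1; col 3 → 2; col 4 → 0; col 6 → 1; col 7 → 1; col 8 → 0.
Sum: 1 + 2 + 0 + 1 + 1 + 0 = 5.

5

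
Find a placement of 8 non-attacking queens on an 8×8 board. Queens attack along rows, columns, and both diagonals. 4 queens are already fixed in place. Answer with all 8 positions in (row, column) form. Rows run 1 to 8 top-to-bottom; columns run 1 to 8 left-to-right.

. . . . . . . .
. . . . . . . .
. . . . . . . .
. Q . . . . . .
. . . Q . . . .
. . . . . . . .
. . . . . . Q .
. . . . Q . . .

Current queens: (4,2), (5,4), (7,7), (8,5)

(1,3) (2,6) (3,8) (4,2) (5,4) (6,1) (7,7) (8,5)

Row 1: attacked by (4,2)→{2,5}; (5,4)→{4,8}; (7,7)→{1,7}; (8,5)→{5}. Safe: 3, 6. Place at column 3.
Row 2: attacked by (1,3)→{2,3,4}; (4,2)→{2,4}; (5,4)→{1,4,7}; (7,7)→{2,7}; (8,5)→{5}. Safe: 6, 8. Place at column 6.
Row 3: attacked by (1,3)→{1,3,5}; (2,6)→{5,6,7}; (4,2)→{1,2,3}; (5,4)→{2,4,6}; (7,7)→{3,7}; (8,5)→{5}. Safe: 8. Place at column 8.
Row 6: attacked by (1,3)→{3,8}; (2,6)→{2,6}; (3,8)→{5,8}; (4,2)→{2,4}; (5,4)→{3,4,5}; (7,7)→{6,7,8}; (8,5)→{3,5,7}. Safe: 1. Place at column 1.
Columns [3, 6, 8, 2, 4, 1, 7, 5], r−c [-2, -4, -5, 2, 1, 5, 0, 3], r+c [4, 8, 11, 6, 9, 7, 14, 13] are all distinct, so no two queens attack.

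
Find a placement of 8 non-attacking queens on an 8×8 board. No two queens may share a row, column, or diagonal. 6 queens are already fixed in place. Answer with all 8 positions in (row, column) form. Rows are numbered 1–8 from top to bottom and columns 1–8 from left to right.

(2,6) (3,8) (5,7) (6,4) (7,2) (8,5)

Row 1: attacked by (2,6)→{5,6,7}; (3,8)→{6,8}; (5,7)→{3,7}; (6,4)→{4}; (7,2)→{2,8}; (8,5)→{5}. Safe: 1. Place at column 1.
Row 4: attacked by (1,1)→{1,4}; (2,6)→{4,6,8}; (3,8)→{7,8}; (5,7)→{6,7,8}; (6,4)→{2,4,6}; (7,2)→{2,5}; (8,5)→{1,5}. Safe: 3. Place at column 3.
Columns [1, 6, 8, 3, 7, 4, 2, 5], r−c [0, -4, -5, 1, -2, 2, 5, 3], r+c [2, 8, 11, 7, 12, 10, 9, 13] are all distinct, so no two queens attack.

(1,1) (2,6) (3,8) (4,3) (5,7) (6,4) (7,2) (8,5)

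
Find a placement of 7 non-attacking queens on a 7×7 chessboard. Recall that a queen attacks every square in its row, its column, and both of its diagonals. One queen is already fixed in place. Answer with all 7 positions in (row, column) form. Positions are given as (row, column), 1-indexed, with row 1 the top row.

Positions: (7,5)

(1,1) (2,4) (3,7) (4,3) (5,6) (6,2) (7,5)

Row 1: attacked by (7,5)→{5}. Safe: 1, 2, 3, 4, 6, 7. Place at column 1.
Row 2: attacked by (1,1)→{1,2}; (7,5)→{5}. Safe: 3, 4, 6, 7. Place at column 4.
Row 3: attacked by (1,1)→{1,3}; (2,4)→{3,4,5}; (7,5)→{1,5}. Safe: 2, 6, 7. Place at column 7.
Row 4: attacked by (1,1)→{1,4}; (2,4)→{2,4,6}; (3,7)→{6,7}; (7,5)→{2,5}. Safe: 3. Place at column 3.
Row 5: attacked by (1,1)→{1,5}; (2,4)→{1,4,7}; (3,7)→{5,7}; (4,3)→{2,3,4}; (7,5)→{3,5,7}. Safe: 6. Place at column 6.
Row 6: attacked by (1,1)→{1,6}; (2,4)→{4}; (3,7)→{4,7}; (4,3)→{1,3,5}; (5,6)→{5,6,7}; (7,5)→{4,5,6}. Safe: 2. Place at column 2.
Columns [1, 4, 7, 3, 6, 2, 5], r−c [0, -2, -4, 1, -1, 4, 2], r+c [2, 6, 10, 7, 11, 8, 12] are all distinct, so no two queens attack.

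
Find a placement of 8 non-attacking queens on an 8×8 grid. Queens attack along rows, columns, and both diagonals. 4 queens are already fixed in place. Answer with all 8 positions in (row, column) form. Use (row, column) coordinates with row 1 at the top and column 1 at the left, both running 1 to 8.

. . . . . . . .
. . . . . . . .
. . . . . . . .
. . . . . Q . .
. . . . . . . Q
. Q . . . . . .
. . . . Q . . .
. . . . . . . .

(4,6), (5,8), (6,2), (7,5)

(1,1) (2,7) (3,4) (4,6) (5,8) (6,2) (7,5) (8,3)

Row 1: attacked by (4,6)→{3,6}; (5,8)→{4,8}; (6,2)→{2,7}; (7,5)→{5}. Safe: 1. Place at column 1.
Row 2: attacked by (1,1)→{1,2}; (4,6)→{4,6,8}; (5,8)→{5,8}; (6,2)→{2,6}; (7,5)→{5}. Safe: 3, 7. Place at column 7.
Row 3: attacked by (1,1)→{1,3}; (2,7)→{6,7,8}; (4,6)→{5,6,7}; (5,8)→{6,8}; (6,2)→{2,5}; (7,5)→{1,5}. Safe: 4. Place at column 4.
Row 8: attacked by (1,1)→{1,8}; (2,7)→{1,7}; (3,4)→{4}; (4,6)→{2,6}; (5,8)→{5,8}; (6,2)→{2,4}; (7,5)→{4,5,6}. Safe: 3. Place at column 3.
Columns [1, 7, 4, 6, 8, 2, 5, 3], r−c [0, -5, -1, -2, -3, 4, 2, 5], r+c [2, 9, 7, 10, 13, 8, 12, 11] are all distinct, so no two queens attack.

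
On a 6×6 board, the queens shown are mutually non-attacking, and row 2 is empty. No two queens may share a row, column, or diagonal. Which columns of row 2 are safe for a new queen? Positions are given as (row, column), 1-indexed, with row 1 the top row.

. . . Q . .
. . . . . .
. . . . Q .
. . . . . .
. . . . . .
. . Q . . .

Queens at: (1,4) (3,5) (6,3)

(1,4) attacks row 2 at column 4 and diagonals 3, 5.
(3,5) attacks row 2 at column 5 and diagonals 4, 6.
(6,3) attacks row 2 at column 3.
Attacked columns: {3, 4, 5, 6}. Safe: {1, 2}.

columns 1, 2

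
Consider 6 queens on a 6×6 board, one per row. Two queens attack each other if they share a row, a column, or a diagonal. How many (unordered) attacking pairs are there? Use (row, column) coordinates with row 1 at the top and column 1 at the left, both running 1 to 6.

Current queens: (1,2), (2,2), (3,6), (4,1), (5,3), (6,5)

Same column: (1,2)–(2,2) (column 2).
Total attacking pairs: 1.

1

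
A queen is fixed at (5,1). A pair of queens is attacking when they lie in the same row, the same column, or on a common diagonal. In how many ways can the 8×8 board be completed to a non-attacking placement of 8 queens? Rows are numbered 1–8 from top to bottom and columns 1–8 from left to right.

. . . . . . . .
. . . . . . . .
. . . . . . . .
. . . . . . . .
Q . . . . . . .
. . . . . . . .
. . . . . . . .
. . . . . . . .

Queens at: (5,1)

18

Branch on row 1: col 2 → 3; col 3 → 4; col 4 → 5; col 6 → 4; col 7 → 1; col 8 → 1.
Sum: 3 + 4 + 5 + 4 + 1 + 1 = 18.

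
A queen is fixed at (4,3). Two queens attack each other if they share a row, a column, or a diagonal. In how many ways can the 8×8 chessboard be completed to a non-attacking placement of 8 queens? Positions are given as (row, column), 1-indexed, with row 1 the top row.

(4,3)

Branch on row 1: col 1 → 1; col 2 → 1; col 4 → 6; col 5 → 1; col 7 → 1; col 8 → 2.
Sum: 1 + 1 + 6 + 1 + 1 + 2 = 12.

12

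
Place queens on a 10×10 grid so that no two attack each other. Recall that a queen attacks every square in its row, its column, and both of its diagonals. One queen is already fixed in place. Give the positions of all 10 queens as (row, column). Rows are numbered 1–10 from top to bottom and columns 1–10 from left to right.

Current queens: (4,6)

Row 1: attacked by (4,6)→{3,6,9}. Safe: 1, 2, 4, 5, 7, 8, 10. Place at column 7.
Row 2: attacked by (1,7)→{6,7,8}; (4,6)→{4,6,8}. Safe: 1, 2, 3, 5, 9, 10. Place at column 3.
Row 3: attacked by (1,7)→{5,7,9}; (2,3)→{2,3,4}; (4,6)→{5,6,7}. Safe: 1, 8, 10. Place at column 10.
Row 5: attacked by (1,7)→{3,7}; (2,3)→{3,6}; (3,10)→{8,10}; (4,6)→{5,6,7}. Safe: 1, 2, 4, 9. Place at column 1.
Row 6: attacked by (1,7)→{2,7}; (2,3)→{3,7}; (3,10)→{7,10}; (4,6)→{4,6,8}; (5,1)→{1,2}. Safe: 5, 9. Place at column 9.
Row 7: attacked by (1,7)→{1,7}; (2,3)→{3,8}; (3,10)→{6,10}; (4,6)→{3,6,9}; (5,1)→{1,3}; (6,9)→{8,9,10}. Safe: 2, 4, 5. Place at column 5.
Row 8: attacked by (1,7)→{7}; (2,3)→{3,9}; (3,10)→{5,10}; (4,6)→{2,6,10}; (5,1)→{1,4}; (6,9)→{7,9}; (7,5)→{4,5,6}. Safe: 8. Place at column 8.
Row 9: attacked by (1,7)→{7}; (2,3)→{3,10}; (3,10)→{4,10}; (4,6)→{1,6}; (5,1)→{1,5}; (6,9)→{6,9}; (7,5)→{3,5,7}; (8,8)→{7,8,9}. Safe: 2. Place at column 2.
Row 10: attacked by (1,7)→{7}; (2,3)→{3}; (3,10)→{3,10}; (4,6)→{6}; (5,1)→{1,6}; (6,9)→{5,9}; (7,5)→{2,5,8}; (8,8)→{6,8,10}; (9,2)→{1,2,3}. Safe: 4. Place at column 4.
Columns [7, 3, 10, 6, 1, 9, 5, 8, 2, 4], r−c [-6, -1, -7, -2, 4, -3, 2, 0, 7, 6], r+c [8, 5, 13, 10, 6, 15, 12, 16, 11, 14] are all distinct, so no two queens attack.

(1,7) (2,3) (3,10) (4,6) (5,1) (6,9) (7,5) (8,8) (9,2) (10,4)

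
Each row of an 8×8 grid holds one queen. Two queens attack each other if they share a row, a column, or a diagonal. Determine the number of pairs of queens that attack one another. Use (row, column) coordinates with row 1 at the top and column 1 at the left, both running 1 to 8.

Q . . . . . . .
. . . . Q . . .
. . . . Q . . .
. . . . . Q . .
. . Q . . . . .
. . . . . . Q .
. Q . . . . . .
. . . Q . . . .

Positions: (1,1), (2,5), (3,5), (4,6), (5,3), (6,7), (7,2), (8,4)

Same column: (2,5)–(3,5) (column 5).
Same diagonal: (3,5)–(4,6) (|3−4| = |5−6| = 1); (3,5)–(5,3) (|3−5| = |5−3| = 2).
Total attacking pairs: 3.

3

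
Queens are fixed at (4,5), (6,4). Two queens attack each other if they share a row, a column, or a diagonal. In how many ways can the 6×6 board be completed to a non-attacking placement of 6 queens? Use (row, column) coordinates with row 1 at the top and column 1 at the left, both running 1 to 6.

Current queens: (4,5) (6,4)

1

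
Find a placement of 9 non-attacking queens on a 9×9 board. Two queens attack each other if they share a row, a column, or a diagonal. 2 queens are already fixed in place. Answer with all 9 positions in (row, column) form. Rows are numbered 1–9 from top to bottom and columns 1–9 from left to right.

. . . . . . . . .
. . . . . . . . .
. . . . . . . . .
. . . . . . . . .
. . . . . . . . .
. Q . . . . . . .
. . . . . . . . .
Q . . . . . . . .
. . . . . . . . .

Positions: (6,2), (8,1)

Row 1: attacked by (6,2)→{2,7}; (8,1)→{1,8}. Safe: 3, 4, 5, 6, 9. Place at column 3.
Row 2: attacked by (1,3)→{2,3,4}; (6,2)→{2,6}; (8,1)→{1,7}. Safe: 5, 8, 9. Place at column 8.
Row 3: attacked by (1,3)→{1,3,5}; (2,8)→{7,8,9}; (6,2)→{2,5}; (8,1)→{1,6}. Safe: 4. Place at column 4.
Row 4: attacked by (1,3)→{3,6}; (2,8)→{6,8}; (3,4)→{3,4,5}; (6,2)→{2,4}; (8,1)→{1,5}. Safe: 7, 9. Place at column 7.
Row 5: attacked by (1,3)→{3,7}; (2,8)→{5,8}; (3,4)→{2,4,6}; (4,7)→{6,7,8}; (6,2)→{1,2,3}; (8,1)→{1,4}. Safe: 9. Place at column 9.
Row 7: attacked by (1,3)→{3,9}; (2,8)→{3,8}; (3,4)→{4,8}; (4,7)→{4,7}; (5,9)→{7,9}; (6,2)→{1,2,3}; (8,1)→{1,2}. Safe: 5, 6. Place at column 5.
Row 9: attacked by (1,3)→{3}; (2,8)→{1,8}; (3,4)→{4}; (4,7)→{2,7}; (5,9)→{5,9}; (6,2)→{2,5}; (7,5)→{3,5,7}; (8,1)→{1,2}. Safe: 6. Place at column 6.
Columns [3, 8, 4, 7, 9, 2, 5, 1, 6], r−c [-2, -6, -1, -3, -4, 4, 2, 7, 3], r+c [4, 10, 7, 11, 14, 8, 12, 9, 15] are all distinct, so no two queens attack.

(1,3) (2,8) (3,4) (4,7) (5,9) (6,2) (7,5) (8,1) (9,6)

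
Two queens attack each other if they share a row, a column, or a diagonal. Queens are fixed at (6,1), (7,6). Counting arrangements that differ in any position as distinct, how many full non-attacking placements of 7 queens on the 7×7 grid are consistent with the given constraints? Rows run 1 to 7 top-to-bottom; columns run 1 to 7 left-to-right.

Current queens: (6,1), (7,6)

Branch on row 1: col 2 → 0; col 3 → 0; col 4 → 1; col 5 → 0; col 7 → 0.
Sum: 0 + 0 + 1 + 0 + 0 = 1.

1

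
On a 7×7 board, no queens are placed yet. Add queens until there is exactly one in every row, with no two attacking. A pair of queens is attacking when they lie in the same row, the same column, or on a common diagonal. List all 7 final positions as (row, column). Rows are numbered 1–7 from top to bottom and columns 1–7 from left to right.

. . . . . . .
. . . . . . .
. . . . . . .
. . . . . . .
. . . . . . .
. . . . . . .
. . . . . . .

Row 1: Safe: 1, 2, 3, 4, 5, 6, 7. Place at column 3.
Row 2: attacked by (1,3)→{2,3,4}. Safe: 1, 5, 6, 7. Place at column 1.
Row 3: attacked by (1,3)→{1,3,5}; (2,1)→{1,2}. Safe: 4, 6, 7. Place at column 6.
Row 4: attacked by (1,3)→{3,6}; (2,1)→{1,3}; (3,6)→{5,6,7}. Safe: 2, 4. Place at column 4.
Row 5: attacked by (1,3)→{3,7}; (2,1)→{1,4}; (3,6)→{4,6}; (4,4)→{3,4,5}. Safe: 2. Place at column 2.
Row 6: attacked by (1,3)→{3}; (2,1)→{1,5}; (3,6)→{3,6}; (4,4)→{2,4,6}; (5,2)→{1,2,3}. Safe: 7. Place at column 7.
Row 7: attacked by (1,3)→{3}; (2,1)→{1,6}; (3,6)→{2,6}; (4,4)→{1,4,7}; (5,2)→{2,4}; (6,7)→{6,7}. Safe: 5. Place at column 5.
Columns [3, 1, 6, 4, 2, 7, 5], r−c [-2, 1, -3, 0, 3, -1, 2], r+c [4, 3, 9, 8, 7, 13, 12] are all distinct, so no two queens attack.

(1,3) (2,1) (3,6) (4,4) (5,2) (6,7) (7,5)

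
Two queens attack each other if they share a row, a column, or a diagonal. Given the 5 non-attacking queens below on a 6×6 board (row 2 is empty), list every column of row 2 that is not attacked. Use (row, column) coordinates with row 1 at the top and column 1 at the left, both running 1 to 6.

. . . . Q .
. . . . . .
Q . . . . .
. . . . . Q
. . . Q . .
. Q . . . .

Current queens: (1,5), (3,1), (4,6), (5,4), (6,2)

columns 3

(1,5) attacks row 2 at column 5 and diagonals 4, 6.
(3,1) attacks row 2 at column 1 and diagonals 2.
(4,6) attacks row 2 at column 6 and diagonals 4.
(5,4) attacks row 2 at column 4 and diagonals 1.
(6,2) attacks row 2 at column 2 and diagonals 6.
Attacked columns: {1, 2, 4, 5, 6}. Safe: {3}.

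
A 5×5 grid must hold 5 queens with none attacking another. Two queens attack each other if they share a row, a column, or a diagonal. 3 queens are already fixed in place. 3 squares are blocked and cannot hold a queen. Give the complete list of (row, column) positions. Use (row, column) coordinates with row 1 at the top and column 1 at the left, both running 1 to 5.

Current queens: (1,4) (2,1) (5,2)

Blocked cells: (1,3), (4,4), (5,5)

(1,4) (2,1) (3,3) (4,5) (5,2)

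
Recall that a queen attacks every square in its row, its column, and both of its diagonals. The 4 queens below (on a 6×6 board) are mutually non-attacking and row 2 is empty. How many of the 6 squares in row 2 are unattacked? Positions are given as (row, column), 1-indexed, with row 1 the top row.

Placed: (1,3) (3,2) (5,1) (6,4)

2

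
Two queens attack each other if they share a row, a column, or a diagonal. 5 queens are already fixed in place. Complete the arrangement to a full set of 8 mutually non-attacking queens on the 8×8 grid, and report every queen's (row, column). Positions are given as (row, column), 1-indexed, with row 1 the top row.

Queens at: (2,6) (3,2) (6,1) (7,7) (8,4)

(1,3) (2,6) (3,2) (4,5) (5,8) (6,1) (7,7) (8,4)

Row 1: attacked by (2,6)→{5,6,7}; (3,2)→{2,4}; (6,1)→{1,6}; (7,7)→{1,7}; (8,4)→{4}. Safe: 3, 8. Place at column 3.
Row 4: attacked by (1,3)→{3,6}; (2,6)→{4,6,8}; (3,2)→{1,2,3}; (6,1)→{1,3}; (7,7)→{4,7}; (8,4)→{4,8}. Safe: 5. Place at column 5.
Row 5: attacked by (1,3)→{3,7}; (2,6)→{3,6}; (3,2)→{2,4}; (4,5)→{4,5,6}; (6,1)→{1,2}; (7,7)→{5,7}; (8,4)→{1,4,7}. Safe: 8. Place at column 8.
Columns [3, 6, 2, 5, 8, 1, 7, 4], r−c [-2, -4, 1, -1, -3, 5, 0, 4], r+c [4, 8, 5, 9, 13, 7, 14, 12] are all distinct, so no two queens attack.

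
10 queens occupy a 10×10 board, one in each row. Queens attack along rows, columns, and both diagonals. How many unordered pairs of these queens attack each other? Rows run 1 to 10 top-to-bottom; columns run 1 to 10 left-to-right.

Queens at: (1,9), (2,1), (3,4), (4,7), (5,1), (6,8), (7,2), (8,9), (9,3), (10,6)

Same column: (1,9)–(8,9) (column 9); (2,1)–(5,1) (column 1).
Same diagonal: (3,4)–(8,9) (|3−8| = |4−9| = 5); (5,1)–(10,6) (|5−10| = |1−6| = 5).
Total attacking pairs: 4.

4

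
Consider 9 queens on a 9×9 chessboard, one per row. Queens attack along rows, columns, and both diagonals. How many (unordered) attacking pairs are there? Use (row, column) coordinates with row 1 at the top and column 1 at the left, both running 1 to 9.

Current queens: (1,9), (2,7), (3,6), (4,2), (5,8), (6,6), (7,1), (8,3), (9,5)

3

Same column: (3,6)–(6,6) (column 6).
Same diagonal: (2,7)–(3,6) (|2−3| = |7−6| = 1); (3,6)–(5,8) (|3−5| = |6−8| = 2).
Total attacking pairs: 3.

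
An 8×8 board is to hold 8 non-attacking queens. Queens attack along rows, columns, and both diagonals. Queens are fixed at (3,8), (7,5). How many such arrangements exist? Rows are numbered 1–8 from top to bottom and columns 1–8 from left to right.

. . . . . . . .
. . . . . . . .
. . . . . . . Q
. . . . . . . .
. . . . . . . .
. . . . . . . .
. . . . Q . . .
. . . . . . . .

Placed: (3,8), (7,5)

3

Branch on row 1: col 1 → 0; col 2 → 0; col 3 → 1; col 4 → 2; col 7 → 0.
Sum: 0 + 0 + 1 + 2 + 0 = 3.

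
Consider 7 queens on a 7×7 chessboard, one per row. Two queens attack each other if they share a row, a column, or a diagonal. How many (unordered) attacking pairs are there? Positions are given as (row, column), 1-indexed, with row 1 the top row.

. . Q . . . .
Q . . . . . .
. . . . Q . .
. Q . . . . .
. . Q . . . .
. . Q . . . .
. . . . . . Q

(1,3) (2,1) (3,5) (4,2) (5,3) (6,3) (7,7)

Same column: (1,3)–(5,3) (column 3); (1,3)–(6,3) (column 3); (5,3)–(6,3) (column 3).
Same diagonal: (1,3)–(3,5) (|1−3| = |3−5| = 2); (3,5)–(5,3) (|3−5| = |5−3| = 2); (4,2)–(5,3) (|4−5| = |2−3| = 1).
Total attacking pairs: 6.

6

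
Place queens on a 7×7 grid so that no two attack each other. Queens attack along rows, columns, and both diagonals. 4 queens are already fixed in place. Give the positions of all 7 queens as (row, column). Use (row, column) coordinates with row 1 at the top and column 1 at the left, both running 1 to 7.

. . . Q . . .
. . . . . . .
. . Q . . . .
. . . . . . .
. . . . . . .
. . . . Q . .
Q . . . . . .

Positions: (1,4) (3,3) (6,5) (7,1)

Row 2: attacked by (1,4)→{3,4,5}; (3,3)→{2,3,4}; (6,5)→{1,5}; (7,1)→{1,6}. Safe: 7. Place at column 7.
Row 4: attacked by (1,4)→{1,4,7}; (2,7)→{5,7}; (3,3)→{2,3,4}; (6,5)→{3,5,7}; (7,1)→{1,4}. Safe: 6. Place at column 6.
Row 5: attacked by (1,4)→{4}; (2,7)→{4,7}; (3,3)→{1,3,5}; (4,6)→{5,6,7}; (6,5)→{4,5,6}; (7,1)→{1,3}. Safe: 2. Place at column 2.
Columns [4, 7, 3, 6, 2, 5, 1], r−c [-3, -5, 0, -2, 3, 1, 6], r+c [5, 9, 6, 10, 7, 11, 8] are all distinct, so no two queens attack.

(1,4) (2,7) (3,3) (4,6) (5,2) (6,5) (7,1)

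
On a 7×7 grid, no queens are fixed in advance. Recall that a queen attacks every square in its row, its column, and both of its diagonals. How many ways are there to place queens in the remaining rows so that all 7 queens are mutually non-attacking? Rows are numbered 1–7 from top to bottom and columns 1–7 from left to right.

40

Branch on row 1: col 1 → 4; col 2 → 7; col 3 → 6; col 4 → 6; col 5 → 6; col 6 → 7; col 7 → 4.
Sum: 4 + 7 + 6 + 6 + 6 + 7 + 4 = 40.
(This is the classic 7-queens count.)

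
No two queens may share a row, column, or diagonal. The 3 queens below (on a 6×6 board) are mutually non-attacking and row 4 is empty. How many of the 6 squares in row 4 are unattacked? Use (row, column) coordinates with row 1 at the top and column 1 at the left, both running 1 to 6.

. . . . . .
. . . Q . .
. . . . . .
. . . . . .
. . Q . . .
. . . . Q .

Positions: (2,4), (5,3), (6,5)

1

(2,4) attacks row 4 at column 4 and diagonals 2, 6.
(5,3) attacks row 4 at column 3 and diagonals 2, 4.
(6,5) attacks row 4 at column 5 and diagonals 3.
Attacked columns: {2, 3, 4, 5, 6}. Safe: {1}.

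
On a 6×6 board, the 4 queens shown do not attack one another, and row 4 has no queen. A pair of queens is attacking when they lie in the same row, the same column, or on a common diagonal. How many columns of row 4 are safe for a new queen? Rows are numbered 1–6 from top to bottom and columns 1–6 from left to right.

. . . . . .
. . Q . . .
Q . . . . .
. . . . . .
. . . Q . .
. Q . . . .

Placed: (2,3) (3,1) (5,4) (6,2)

1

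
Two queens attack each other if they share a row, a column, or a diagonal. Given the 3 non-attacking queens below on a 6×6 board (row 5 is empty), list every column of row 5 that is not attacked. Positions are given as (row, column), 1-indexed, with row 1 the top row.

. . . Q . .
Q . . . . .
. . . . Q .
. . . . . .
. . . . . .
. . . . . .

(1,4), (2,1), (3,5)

columns 2, 6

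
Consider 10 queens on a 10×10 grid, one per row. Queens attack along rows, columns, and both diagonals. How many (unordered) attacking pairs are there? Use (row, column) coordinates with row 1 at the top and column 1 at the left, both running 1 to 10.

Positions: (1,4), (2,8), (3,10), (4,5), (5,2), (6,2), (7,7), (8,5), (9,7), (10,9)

5

Same column: (4,5)–(8,5) (column 5); (5,2)–(6,2) (column 2); (7,7)–(9,7) (column 7).
Same diagonal: (3,10)–(8,5) (|3−8| = |10−5| = 5); (5,2)–(8,5) (|5−8| = |2−5| = 3).
Total attacking pairs: 5.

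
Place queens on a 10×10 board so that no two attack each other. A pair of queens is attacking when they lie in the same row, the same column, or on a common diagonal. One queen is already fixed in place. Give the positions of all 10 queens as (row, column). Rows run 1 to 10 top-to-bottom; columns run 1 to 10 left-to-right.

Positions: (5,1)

Row 1: attacked by (5,1)→{1,5}. Safe: 2, 3, 4, 6, 7, 8, 9, 10. Place at column 7.
Row 2: attacked by (1,7)→{6,7,8}; (5,1)→{1,4}. Safe: 2, 3, 5, 9, 10. Place at column 2.
Row 3: attacked by (1,7)→{5,7,9}; (2,2)→{1,2,3}; (5,1)→{1,3}. Safe: 4, 6, 8, 10. Place at column 10.
Row 4: attacked by (1,7)→{4,7,10}; (2,2)→{2,4}; (3,10)→{9,10}; (5,1)→{1,2}. Safe: 3, 5, 6, 8. Place at column 6.
Row 6: attacked by (1,7)→{2,7}; (2,2)→{2,6}; (3,10)→{7,10}; (4,6)→{4,6,8}; (5,1)→{1,2}. Safe: 3, 5, 9. Place at column 9.
Row 7: attacked by (1,7)→{1,7}; (2,2)→{2,7}; (3,10)→{6,10}; (4,6)→{3,6,9}; (5,1)→{1,3}; (6,9)→{8,9,10}. Safe: 4, 5. Place at column 5.
Row 8: attacked by (1,7)→{7}; (2,2)→{2,8}; (3,10)→{5,10}; (4,6)→{2,6,10}; (5,1)→{1,4}; (6,9)→{7,9}; (7,5)→{4,5,6}. Safe: 3. Place at column 3.
Row 9: attacked by (1,7)→{7}; (2,2)→{2,9}; (3,10)→{4,10}; (4,6)→{1,6}; (5,1)→{1,5}; (6,9)→{6,9}; (7,5)→{3,5,7}; (8,3)→{2,3,4}. Safe: 8. Place at column 8.
Row 10: attacked by (1,7)→{7}; (2,2)→{2,10}; (3,10)→{3,10}; (4,6)→{6}; (5,1)→{1,6}; (6,9)→{5,9}; (7,5)→{2,5,8}; (8,3)→{1,3,5}; (9,8)→{7,8,9}. Safe: 4. Place at column 4.
Columns [7, 2, 10, 6, 1, 9, 5, 3, 8, 4], r−c [-6, 0, -7, -2, 4, -3, 2, 5, 1, 6], r+c [8, 4, 13, 10, 6, 15, 12, 11, 17, 14] are all distinct, so no two queens attack.

(1,7) (2,2) (3,10) (4,6) (5,1) (6,9) (7,5) (8,3) (9,8) (10,4)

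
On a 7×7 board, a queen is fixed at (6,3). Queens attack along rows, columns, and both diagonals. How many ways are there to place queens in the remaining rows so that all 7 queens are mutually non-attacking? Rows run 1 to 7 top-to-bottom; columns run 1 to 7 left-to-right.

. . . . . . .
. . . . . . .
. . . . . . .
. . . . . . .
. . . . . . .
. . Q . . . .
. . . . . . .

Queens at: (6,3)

6

Branch on row 1: col 1 → 0; col 2 → 3; col 4 → 1; col 5 → 0; col 6 → 1; col 7 → 1.
Sum: 0 + 3 + 1 + 0 + 1 + 1 = 6.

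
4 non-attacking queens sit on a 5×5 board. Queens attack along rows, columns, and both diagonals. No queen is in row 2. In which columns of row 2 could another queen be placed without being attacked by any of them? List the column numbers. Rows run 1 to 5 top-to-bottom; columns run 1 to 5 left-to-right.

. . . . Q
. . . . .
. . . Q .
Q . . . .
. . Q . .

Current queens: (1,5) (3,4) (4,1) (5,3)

columns 2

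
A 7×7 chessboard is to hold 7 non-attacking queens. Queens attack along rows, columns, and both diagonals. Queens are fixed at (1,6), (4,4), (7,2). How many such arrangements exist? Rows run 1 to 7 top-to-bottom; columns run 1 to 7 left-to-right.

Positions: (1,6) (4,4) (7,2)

2

Branch on row 2: col 1 → 0; col 3 → 2.
Sum: 0 + 2 = 2.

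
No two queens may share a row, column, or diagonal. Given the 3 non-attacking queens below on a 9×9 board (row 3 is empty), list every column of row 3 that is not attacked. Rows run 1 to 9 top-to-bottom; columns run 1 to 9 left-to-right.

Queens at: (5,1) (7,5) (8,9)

columns 2, 6, 7, 8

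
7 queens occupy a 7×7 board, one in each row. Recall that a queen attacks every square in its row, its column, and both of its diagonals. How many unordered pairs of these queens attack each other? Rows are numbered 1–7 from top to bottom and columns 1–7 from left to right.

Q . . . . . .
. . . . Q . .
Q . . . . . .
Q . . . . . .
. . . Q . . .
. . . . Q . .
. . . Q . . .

8

Same column: (1,1)–(3,1) (column 1); (1,1)–(4,1) (column 1); (2,5)–(6,5) (column 5); (3,1)–(4,1) (column 1); (5,4)–(7,4) (column 4).
Same diagonal: (4,1)–(7,4) (|4−7| = |1−4| = 3); (5,4)–(6,5) (|5−6| = |4−5| = 1); (6,5)–(7,4) (|6−7| = |5−4| = 1).
Total attacking pairs: 8.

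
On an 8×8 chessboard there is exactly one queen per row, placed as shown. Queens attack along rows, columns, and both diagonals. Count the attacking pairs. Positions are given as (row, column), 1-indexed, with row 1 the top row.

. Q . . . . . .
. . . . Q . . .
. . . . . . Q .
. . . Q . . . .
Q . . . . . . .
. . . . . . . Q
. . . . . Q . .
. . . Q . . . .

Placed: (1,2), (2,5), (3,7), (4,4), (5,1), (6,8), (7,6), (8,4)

Same column: (4,4)–(8,4) (column 4).
Same diagonal: (5,1)–(8,4) (|5−8| = |1−4| = 3).
Total attacking pairs: 2.

2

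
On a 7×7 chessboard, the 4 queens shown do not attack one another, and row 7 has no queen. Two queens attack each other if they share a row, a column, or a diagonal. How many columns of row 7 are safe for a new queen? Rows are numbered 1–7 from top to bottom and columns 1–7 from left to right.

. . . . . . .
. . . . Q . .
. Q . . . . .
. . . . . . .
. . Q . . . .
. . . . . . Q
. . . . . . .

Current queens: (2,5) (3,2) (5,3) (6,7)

(2,5) attacks row 7 at column 5.
(3,2) attacks row 7 at column 2 and diagonals 6.
(5,3) attacks row 7 at column 3 and diagonals 1, 5.
(6,7) attacks row 7 at column 7 and diagonals 6.
Attacked columns: {1, 2, 3, 5, 6, 7}. Safe: {4}.

1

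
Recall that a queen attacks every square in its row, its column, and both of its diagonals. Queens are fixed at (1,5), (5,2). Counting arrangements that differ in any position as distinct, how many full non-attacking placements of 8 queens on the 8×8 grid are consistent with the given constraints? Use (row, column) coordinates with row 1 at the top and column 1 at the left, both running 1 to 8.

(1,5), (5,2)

3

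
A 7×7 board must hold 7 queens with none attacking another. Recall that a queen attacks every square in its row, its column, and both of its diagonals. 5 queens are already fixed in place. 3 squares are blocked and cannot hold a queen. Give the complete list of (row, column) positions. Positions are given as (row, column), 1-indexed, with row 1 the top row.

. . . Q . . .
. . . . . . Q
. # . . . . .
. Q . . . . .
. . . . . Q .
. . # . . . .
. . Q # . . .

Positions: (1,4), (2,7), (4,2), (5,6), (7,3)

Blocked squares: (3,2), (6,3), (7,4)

Row 3: attacked by (1,4)→{2,4,6}; (2,7)→{6,7}; (4,2)→{1,2,3}; (5,6)→{4,6}; (7,3)→{3,7}. Blocked: 2. Safe: 5. Place at column 5.
Row 6: attacked by (1,4)→{4}; (2,7)→{3,7}; (3,5)→{2,5}; (4,2)→{2,4}; (5,6)→{5,6,7}; (7,3)→{2,3,4}. Blocked: 3. Safe: 1. Place at column 1.
Columns [4, 7, 5, 2, 6, 1, 3], r−c [-3, -5, -2, 2, -1, 5, 4], r+c [5, 9, 8, 6, 11, 7, 10] are all distinct, so no two queens attack.

(1,4) (2,7) (3,5) (4,2) (5,6) (6,1) (7,3)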